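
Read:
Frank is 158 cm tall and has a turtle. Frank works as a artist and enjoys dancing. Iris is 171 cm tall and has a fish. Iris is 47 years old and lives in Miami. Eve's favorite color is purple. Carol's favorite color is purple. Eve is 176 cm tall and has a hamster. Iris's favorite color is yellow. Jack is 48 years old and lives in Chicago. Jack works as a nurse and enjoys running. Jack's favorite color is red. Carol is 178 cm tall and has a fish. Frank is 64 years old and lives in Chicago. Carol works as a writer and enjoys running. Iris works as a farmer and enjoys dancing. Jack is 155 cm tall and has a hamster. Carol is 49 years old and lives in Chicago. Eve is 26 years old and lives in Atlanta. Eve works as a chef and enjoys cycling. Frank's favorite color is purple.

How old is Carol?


Carol is 49 years old

49


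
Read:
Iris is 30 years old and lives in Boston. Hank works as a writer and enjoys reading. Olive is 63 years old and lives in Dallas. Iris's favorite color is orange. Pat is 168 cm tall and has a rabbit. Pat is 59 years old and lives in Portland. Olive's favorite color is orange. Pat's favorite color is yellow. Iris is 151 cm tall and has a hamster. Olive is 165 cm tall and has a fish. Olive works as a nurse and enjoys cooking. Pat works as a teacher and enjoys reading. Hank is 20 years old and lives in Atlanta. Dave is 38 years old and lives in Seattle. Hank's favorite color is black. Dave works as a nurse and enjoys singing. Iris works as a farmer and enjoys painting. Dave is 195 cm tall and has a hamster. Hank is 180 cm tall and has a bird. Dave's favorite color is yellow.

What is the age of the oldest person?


Oldest: Olive at 63

63


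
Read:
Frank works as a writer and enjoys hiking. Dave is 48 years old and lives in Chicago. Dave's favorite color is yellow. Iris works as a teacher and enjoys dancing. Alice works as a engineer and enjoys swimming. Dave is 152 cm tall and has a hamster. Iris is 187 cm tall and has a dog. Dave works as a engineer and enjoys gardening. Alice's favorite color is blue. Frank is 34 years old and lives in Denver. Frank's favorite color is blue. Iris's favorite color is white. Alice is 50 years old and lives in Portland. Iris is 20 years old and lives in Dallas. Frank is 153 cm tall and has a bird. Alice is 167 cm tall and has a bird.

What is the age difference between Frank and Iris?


|34 - 20| = 14

14


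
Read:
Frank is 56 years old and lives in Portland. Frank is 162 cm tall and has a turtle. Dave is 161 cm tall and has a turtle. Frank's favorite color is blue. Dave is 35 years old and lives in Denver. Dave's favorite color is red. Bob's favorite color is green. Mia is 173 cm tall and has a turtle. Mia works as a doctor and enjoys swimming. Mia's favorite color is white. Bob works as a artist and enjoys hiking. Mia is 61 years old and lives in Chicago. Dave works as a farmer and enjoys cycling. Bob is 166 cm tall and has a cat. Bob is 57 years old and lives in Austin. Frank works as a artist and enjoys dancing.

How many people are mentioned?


People: Mia, Frank, Bob, Dave. Count = 4

4


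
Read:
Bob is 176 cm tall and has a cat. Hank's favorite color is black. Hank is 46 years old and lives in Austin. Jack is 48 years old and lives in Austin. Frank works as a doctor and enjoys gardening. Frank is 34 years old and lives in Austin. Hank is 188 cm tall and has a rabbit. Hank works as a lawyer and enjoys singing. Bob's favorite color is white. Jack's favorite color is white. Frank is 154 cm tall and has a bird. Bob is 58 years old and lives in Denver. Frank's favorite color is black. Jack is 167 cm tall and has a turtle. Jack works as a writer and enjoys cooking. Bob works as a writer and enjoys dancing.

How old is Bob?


Bob is 58 years old

58


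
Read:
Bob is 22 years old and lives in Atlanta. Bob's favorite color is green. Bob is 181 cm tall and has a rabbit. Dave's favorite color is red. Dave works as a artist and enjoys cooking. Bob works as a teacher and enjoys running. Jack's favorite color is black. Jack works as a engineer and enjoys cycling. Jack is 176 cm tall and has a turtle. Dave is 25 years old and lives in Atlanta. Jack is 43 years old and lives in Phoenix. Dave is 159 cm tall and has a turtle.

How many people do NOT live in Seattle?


Not in Seattle: 3

3


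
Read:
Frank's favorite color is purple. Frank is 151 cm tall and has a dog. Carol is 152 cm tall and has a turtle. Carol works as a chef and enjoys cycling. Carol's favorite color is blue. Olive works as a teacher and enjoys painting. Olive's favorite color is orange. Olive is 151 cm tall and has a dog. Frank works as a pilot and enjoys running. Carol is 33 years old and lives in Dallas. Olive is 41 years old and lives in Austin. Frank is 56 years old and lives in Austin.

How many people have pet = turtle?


Count: 1

1


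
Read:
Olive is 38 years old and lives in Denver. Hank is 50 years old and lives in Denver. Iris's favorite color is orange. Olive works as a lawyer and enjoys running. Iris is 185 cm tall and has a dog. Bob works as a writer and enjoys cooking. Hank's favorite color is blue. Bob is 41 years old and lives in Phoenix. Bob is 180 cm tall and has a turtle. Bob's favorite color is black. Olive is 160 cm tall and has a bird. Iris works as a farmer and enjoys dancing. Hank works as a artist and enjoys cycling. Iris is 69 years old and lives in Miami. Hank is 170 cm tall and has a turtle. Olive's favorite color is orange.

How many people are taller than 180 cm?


Taller than 180: 1

1


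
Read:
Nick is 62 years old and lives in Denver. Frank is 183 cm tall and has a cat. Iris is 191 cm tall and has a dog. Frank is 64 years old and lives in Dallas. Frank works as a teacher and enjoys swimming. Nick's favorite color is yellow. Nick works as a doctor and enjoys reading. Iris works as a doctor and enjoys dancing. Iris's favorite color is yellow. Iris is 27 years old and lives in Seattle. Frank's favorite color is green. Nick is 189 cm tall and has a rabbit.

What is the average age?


Sum=153, n=3, avg=51

51


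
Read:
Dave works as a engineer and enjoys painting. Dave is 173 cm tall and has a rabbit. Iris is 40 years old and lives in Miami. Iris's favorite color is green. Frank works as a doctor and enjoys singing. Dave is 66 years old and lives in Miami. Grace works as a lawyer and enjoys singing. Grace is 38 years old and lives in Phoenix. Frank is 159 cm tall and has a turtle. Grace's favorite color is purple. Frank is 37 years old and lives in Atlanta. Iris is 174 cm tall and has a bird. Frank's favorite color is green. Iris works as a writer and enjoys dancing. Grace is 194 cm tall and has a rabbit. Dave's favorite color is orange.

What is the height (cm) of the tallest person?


Tallest: Grace at 194 cm

194


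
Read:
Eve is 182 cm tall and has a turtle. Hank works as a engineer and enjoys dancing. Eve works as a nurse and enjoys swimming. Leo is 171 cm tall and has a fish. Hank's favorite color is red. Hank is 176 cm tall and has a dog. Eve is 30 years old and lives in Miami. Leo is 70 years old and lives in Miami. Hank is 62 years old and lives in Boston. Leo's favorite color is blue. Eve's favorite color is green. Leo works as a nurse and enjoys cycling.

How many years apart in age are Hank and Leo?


62 vs 70, diff = 8

8


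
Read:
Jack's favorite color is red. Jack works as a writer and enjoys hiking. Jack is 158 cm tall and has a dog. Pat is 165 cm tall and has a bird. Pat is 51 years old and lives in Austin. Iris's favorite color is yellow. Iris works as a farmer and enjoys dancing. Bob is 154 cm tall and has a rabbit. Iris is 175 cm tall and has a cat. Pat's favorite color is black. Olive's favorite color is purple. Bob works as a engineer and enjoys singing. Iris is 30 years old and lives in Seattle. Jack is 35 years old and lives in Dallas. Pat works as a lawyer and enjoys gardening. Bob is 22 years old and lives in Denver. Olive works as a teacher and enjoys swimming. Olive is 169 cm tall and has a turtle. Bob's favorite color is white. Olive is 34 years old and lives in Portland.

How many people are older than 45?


Filter: 1

1


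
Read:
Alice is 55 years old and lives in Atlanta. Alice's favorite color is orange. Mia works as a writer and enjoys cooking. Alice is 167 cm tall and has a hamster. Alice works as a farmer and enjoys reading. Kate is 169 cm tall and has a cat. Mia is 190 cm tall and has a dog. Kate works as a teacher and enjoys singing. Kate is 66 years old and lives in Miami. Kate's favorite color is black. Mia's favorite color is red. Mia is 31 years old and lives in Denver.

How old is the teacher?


The teacher is Kate, age 66

66


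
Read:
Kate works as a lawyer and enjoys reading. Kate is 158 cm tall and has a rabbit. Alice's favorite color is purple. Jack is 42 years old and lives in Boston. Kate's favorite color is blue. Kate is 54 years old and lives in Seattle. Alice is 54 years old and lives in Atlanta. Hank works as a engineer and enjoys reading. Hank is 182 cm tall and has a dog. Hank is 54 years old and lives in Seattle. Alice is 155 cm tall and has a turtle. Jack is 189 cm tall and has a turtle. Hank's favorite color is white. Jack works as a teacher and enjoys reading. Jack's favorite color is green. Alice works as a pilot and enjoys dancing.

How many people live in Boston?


Count in Boston: 1

1


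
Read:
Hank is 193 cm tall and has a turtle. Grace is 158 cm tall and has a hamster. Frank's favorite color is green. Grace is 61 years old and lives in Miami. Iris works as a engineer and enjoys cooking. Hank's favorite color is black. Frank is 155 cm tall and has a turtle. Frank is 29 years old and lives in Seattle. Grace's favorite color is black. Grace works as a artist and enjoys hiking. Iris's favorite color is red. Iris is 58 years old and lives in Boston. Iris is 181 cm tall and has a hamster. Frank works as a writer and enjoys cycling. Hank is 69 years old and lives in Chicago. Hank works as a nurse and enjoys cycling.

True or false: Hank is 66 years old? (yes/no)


Hank is actually 69. no

no


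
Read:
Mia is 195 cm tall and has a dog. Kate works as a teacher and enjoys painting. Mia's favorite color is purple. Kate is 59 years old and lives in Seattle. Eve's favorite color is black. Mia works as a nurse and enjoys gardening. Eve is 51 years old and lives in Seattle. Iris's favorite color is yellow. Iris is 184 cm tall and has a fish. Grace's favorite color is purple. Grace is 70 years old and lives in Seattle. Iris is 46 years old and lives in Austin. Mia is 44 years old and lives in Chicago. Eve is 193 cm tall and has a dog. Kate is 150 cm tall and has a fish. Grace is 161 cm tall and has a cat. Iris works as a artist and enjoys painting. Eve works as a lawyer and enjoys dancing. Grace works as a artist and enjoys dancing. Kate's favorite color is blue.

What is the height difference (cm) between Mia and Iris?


|195 - 184| = 11

11


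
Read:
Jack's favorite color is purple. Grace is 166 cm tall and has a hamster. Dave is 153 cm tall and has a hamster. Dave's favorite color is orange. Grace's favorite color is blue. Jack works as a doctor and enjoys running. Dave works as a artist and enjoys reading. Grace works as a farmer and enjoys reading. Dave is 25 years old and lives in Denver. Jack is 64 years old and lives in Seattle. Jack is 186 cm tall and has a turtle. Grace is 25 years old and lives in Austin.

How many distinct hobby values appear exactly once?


Unique hobby values: 1

1


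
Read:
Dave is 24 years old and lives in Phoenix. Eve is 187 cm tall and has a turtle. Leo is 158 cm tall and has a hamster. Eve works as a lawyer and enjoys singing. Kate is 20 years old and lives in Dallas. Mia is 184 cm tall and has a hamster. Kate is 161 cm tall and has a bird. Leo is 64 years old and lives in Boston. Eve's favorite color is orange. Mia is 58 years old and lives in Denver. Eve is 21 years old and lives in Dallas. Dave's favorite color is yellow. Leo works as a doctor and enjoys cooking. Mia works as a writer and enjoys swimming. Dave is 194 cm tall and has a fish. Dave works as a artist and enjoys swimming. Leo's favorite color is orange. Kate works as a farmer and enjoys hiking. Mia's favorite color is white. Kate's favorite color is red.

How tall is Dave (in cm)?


Dave is 194 cm tall

194


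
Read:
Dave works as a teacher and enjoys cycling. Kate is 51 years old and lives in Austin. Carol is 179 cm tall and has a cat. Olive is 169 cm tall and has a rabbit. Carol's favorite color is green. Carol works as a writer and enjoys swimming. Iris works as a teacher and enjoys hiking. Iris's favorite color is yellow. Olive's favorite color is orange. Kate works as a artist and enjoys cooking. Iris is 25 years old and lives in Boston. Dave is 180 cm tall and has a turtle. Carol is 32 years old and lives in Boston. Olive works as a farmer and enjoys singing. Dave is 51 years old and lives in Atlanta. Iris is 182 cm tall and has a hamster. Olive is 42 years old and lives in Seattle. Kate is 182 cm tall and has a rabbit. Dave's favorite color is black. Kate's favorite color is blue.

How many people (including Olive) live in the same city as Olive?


Olive lives in Seattle. Count = 1

1


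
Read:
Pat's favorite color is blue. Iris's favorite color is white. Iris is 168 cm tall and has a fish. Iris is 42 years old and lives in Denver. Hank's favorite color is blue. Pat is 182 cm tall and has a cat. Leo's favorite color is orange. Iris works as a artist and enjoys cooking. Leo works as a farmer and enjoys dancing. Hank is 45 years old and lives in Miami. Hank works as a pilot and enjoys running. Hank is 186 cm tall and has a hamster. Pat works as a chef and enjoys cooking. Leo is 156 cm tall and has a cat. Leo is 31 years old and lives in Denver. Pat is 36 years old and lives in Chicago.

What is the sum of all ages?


45+42+31+36 = 154

154


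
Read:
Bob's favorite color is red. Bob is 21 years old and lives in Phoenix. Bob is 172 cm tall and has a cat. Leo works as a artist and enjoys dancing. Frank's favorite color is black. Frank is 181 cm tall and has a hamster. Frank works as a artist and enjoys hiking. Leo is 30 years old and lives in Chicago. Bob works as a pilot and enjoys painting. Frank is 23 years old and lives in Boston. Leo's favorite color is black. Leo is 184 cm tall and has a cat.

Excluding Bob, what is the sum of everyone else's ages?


Sum (excluding Bob): 53

53


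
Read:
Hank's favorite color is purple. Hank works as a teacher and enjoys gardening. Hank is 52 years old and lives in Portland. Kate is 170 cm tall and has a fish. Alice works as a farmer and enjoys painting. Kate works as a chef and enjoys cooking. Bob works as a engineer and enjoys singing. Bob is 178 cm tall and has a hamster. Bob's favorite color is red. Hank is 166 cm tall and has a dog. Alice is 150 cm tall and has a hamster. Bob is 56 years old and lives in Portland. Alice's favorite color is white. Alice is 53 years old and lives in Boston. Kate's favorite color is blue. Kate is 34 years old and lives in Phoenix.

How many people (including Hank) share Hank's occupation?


Hank is a teacher. Count = 1

1


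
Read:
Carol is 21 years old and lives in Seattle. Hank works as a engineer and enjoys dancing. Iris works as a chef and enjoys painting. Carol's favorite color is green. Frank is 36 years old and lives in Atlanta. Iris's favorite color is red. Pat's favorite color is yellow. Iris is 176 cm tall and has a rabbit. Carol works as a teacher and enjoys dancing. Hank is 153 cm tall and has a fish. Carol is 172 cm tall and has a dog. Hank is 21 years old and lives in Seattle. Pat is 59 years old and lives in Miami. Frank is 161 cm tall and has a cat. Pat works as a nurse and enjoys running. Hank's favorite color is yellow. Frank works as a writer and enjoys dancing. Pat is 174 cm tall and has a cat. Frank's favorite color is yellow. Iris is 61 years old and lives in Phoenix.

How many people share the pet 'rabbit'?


Count: 1

1


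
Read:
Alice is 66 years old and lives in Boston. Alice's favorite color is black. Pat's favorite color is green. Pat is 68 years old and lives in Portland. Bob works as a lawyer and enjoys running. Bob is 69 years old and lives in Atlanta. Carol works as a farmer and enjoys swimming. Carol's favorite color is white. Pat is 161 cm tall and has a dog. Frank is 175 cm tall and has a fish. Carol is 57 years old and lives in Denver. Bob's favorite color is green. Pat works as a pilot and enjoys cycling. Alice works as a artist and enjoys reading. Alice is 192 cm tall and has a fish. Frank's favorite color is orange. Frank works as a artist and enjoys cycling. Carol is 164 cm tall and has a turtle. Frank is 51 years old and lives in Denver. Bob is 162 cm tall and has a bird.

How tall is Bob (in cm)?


Bob is 162 cm tall

162


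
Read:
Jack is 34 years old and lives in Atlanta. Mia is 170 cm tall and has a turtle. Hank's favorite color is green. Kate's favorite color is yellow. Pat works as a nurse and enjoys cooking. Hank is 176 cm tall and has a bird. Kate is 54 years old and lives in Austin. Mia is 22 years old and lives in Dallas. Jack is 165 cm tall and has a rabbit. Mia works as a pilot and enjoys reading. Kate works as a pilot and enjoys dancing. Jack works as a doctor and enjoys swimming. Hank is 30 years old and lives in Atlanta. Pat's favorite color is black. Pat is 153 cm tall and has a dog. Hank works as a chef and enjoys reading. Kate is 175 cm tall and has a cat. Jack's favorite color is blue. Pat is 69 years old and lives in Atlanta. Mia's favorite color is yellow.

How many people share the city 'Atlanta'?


Count: 3

3


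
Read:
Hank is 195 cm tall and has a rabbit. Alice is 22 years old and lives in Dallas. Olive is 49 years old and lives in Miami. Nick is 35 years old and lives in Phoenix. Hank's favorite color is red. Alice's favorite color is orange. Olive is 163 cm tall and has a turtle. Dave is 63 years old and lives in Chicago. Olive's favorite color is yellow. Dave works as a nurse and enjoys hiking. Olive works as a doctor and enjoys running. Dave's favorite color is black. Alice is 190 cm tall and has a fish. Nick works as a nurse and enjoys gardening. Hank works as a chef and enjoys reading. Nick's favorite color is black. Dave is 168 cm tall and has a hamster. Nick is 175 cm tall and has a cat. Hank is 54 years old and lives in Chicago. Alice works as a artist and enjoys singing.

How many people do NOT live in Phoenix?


Not in Phoenix: 4

4


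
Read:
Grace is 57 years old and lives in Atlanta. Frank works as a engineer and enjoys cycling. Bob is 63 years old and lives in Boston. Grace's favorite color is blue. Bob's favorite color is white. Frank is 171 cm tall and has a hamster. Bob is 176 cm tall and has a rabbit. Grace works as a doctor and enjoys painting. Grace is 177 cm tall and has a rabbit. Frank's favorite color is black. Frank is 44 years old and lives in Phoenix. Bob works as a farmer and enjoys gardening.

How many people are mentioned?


People: Bob, Grace, Frank. Count = 3

3


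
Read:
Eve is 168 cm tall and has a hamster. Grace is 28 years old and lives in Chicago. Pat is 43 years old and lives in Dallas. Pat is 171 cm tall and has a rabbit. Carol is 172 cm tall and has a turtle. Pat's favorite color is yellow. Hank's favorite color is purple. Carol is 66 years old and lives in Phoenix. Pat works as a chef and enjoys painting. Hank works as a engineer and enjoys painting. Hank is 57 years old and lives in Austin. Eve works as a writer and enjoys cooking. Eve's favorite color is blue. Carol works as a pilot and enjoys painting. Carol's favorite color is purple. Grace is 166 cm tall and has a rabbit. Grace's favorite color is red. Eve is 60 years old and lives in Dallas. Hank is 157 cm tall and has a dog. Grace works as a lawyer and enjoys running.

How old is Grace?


Grace is 28 years old

28


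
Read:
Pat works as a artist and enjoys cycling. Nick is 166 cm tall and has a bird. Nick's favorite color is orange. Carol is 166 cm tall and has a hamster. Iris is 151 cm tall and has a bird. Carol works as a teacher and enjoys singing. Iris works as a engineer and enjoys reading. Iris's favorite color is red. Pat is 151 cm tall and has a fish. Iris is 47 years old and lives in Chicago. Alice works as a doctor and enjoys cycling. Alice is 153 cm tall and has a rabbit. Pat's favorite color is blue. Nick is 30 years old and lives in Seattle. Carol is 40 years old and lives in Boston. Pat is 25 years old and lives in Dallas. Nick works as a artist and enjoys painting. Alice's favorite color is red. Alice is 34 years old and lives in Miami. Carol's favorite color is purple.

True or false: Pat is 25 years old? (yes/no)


Pat is actually 25. yes

yes


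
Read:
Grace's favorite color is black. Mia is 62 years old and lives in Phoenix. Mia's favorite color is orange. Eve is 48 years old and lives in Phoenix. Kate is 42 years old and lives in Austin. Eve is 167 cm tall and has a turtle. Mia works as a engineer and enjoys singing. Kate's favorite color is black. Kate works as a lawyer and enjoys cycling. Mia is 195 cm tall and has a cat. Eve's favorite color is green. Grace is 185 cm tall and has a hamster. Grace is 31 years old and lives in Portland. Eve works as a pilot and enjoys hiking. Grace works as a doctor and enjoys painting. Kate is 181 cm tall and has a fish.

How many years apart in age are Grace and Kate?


31 vs 42, diff = 11

11


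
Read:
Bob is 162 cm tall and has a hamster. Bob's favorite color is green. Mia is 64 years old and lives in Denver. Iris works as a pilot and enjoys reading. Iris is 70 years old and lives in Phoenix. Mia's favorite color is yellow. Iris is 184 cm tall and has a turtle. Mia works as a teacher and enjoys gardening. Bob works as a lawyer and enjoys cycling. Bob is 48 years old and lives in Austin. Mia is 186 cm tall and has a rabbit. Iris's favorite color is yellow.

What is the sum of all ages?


64+70+48 = 182

182


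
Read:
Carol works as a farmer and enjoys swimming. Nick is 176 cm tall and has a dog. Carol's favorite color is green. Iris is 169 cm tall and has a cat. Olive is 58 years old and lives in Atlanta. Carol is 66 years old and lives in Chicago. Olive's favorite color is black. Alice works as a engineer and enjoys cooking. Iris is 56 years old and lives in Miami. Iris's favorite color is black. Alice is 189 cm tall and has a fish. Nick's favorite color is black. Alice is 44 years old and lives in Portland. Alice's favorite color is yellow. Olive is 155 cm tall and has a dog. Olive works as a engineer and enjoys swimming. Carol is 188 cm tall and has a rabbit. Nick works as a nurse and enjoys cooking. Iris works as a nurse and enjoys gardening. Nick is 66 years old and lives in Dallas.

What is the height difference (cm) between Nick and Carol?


|176 - 188| = 12

12


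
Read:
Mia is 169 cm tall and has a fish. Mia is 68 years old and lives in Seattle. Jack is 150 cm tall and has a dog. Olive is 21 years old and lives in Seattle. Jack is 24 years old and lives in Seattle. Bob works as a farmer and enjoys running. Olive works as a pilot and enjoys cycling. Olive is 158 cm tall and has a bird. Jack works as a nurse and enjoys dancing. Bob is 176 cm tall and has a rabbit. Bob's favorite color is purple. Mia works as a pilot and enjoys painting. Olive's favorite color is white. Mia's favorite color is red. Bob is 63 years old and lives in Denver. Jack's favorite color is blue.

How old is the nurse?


The nurse is Jack, age 24

24


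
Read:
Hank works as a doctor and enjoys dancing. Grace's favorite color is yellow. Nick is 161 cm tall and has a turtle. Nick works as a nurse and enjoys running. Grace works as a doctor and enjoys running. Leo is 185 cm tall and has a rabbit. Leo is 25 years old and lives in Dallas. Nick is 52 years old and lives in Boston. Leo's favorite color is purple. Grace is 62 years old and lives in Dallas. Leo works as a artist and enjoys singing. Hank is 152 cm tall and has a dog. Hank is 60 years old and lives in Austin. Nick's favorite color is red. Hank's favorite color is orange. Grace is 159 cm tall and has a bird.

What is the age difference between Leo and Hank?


|25 - 60| = 35

35


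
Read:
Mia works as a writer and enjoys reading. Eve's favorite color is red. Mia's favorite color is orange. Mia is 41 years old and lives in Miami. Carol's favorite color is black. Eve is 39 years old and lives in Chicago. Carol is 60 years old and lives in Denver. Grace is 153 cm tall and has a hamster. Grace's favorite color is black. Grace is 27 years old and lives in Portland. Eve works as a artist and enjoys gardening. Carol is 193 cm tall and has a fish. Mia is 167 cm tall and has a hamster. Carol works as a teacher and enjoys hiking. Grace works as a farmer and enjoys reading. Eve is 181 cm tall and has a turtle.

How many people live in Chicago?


Count in Chicago: 1

1


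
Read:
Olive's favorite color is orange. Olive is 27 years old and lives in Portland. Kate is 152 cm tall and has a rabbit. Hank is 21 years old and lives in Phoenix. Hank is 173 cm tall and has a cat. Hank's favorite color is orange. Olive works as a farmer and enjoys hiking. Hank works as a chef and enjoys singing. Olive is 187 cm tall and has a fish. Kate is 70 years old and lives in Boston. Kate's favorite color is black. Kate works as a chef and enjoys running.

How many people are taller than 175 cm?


Taller than 175: 1

1


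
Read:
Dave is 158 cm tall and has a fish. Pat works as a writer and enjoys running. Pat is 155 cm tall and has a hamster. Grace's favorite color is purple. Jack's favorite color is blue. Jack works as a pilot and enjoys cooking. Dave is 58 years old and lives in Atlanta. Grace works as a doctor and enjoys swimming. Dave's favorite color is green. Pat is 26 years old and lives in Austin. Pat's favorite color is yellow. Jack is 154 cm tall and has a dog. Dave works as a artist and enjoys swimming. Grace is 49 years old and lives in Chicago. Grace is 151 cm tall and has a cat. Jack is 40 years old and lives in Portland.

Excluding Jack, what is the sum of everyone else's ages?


Sum (excluding Jack): 133

133


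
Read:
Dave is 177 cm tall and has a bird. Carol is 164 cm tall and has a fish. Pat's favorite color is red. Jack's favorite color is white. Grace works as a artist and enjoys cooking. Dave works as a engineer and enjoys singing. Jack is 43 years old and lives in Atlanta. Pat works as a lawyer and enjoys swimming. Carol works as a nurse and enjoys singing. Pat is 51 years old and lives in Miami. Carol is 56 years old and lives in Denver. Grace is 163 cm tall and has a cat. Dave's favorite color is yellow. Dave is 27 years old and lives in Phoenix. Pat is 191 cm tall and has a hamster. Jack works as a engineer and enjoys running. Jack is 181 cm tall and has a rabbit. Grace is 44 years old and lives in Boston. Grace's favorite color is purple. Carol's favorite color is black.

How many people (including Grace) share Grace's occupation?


Grace is a artist. Count = 1

1


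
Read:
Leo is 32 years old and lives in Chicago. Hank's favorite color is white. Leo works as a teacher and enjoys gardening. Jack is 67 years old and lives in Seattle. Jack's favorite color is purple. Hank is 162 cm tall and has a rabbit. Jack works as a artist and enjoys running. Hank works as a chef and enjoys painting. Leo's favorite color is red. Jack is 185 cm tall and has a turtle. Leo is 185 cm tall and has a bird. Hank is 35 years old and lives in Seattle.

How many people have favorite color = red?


Count: 1

1


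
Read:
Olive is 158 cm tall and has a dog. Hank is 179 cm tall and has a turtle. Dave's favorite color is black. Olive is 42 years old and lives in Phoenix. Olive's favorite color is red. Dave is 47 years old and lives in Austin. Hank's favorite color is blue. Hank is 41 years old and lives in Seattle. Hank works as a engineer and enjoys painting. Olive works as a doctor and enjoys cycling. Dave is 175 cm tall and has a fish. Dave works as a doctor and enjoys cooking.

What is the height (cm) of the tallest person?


Tallest: Hank at 179 cm

179


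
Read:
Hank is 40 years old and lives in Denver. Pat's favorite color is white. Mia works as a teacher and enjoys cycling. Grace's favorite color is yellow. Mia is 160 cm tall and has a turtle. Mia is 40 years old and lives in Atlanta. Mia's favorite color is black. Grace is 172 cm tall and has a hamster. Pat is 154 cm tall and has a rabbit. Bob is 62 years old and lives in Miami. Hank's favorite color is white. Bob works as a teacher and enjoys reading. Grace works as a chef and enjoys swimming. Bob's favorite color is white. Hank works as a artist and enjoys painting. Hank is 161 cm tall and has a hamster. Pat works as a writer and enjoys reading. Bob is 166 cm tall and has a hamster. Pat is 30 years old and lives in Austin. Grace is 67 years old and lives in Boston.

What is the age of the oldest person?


Oldest: Grace at 67

67


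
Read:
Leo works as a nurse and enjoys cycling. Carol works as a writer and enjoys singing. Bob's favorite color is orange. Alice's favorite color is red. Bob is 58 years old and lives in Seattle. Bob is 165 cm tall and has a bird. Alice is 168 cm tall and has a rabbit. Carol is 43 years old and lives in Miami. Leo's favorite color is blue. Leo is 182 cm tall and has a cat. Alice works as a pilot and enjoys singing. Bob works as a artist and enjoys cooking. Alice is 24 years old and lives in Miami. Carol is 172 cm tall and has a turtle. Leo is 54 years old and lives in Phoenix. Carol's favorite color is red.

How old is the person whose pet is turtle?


Person with pet=turtle is Carol, age 43

43


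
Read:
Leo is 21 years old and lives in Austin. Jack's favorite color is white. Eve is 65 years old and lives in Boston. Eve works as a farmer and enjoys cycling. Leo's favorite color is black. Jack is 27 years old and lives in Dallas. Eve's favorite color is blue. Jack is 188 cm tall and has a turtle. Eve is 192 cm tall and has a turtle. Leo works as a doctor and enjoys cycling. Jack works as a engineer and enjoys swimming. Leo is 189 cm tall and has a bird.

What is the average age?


Sum=113, n=3, avg=37.67

37.67


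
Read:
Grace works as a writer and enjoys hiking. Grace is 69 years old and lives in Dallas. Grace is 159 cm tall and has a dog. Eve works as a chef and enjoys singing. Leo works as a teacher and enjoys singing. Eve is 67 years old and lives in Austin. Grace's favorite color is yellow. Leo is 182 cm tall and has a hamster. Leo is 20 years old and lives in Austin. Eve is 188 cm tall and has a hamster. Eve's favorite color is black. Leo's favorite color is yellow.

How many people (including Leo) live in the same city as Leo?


Leo lives in Austin. Count = 2

2


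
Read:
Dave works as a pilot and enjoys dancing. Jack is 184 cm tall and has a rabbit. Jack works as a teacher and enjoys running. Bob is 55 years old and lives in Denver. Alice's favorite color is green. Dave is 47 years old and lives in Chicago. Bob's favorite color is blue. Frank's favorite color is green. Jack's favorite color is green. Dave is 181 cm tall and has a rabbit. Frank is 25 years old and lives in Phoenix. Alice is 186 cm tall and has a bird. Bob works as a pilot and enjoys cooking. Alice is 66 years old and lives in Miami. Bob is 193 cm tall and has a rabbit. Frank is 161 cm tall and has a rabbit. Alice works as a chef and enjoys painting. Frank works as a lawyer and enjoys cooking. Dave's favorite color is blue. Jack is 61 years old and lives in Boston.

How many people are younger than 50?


Filter: 2

2


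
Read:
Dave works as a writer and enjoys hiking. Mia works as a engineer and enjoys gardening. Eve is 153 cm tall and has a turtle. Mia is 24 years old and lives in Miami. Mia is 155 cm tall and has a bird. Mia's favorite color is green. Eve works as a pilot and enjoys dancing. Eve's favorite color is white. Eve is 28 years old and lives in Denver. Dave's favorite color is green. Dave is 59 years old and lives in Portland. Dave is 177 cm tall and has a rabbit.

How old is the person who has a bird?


Person with bird is Mia, age 24

24


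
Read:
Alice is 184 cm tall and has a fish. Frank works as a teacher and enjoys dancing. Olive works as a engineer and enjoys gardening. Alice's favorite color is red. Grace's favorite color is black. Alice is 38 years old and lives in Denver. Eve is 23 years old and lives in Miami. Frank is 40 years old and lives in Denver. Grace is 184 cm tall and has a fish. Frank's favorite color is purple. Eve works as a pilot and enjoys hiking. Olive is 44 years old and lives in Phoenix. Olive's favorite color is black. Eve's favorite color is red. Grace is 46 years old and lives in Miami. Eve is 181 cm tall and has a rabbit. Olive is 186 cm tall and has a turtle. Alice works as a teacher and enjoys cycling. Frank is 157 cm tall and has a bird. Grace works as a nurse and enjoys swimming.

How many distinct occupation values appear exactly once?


Unique occupation values: 3

3


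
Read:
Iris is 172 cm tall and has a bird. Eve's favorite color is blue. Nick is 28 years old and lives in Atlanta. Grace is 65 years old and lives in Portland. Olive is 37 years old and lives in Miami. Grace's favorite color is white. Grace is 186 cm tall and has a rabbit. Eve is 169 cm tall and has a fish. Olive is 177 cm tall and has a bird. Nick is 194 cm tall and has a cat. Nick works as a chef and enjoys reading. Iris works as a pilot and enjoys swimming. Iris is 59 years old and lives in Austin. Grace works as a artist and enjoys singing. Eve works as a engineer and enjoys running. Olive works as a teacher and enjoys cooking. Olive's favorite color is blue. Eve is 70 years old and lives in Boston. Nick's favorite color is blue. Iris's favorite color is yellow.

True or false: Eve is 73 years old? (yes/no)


Eve is actually 70. no

no


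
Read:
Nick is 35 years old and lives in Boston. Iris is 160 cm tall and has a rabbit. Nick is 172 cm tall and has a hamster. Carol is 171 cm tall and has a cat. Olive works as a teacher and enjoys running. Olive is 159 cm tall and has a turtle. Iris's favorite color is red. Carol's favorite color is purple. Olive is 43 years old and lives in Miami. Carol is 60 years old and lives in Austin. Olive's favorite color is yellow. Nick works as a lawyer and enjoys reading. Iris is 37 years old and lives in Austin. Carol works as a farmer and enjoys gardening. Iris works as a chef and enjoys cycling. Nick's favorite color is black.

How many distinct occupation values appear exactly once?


Unique occupation values: 4

4


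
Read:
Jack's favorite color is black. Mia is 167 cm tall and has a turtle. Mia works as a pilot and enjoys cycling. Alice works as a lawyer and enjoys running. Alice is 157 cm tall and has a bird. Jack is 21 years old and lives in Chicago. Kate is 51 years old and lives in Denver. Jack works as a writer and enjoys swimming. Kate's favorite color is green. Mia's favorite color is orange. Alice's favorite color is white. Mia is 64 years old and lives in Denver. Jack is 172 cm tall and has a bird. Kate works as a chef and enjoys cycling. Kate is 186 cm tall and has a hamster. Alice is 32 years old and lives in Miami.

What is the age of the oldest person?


Oldest: Mia at 64

64


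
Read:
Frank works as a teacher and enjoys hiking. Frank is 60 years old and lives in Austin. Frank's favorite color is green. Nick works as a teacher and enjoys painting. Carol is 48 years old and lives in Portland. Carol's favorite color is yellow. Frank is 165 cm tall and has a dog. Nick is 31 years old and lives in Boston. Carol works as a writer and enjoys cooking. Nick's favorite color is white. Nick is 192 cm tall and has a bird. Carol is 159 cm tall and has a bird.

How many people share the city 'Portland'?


Count: 1

1


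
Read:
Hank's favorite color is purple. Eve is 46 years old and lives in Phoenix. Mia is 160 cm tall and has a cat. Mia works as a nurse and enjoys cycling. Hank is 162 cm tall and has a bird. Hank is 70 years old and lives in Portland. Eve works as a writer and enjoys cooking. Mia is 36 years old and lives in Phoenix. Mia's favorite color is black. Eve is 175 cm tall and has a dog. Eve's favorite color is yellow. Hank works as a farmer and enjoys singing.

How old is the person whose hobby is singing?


Person with hobby=singing is Hank, age 70

70


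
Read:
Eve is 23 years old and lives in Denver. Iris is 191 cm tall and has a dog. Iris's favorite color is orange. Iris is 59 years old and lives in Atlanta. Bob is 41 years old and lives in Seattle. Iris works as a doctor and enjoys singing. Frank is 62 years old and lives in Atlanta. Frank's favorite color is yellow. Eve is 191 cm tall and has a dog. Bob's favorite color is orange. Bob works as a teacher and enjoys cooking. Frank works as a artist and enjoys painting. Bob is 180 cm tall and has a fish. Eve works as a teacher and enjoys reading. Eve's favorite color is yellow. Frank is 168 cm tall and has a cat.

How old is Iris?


Iris is 59 years old

59


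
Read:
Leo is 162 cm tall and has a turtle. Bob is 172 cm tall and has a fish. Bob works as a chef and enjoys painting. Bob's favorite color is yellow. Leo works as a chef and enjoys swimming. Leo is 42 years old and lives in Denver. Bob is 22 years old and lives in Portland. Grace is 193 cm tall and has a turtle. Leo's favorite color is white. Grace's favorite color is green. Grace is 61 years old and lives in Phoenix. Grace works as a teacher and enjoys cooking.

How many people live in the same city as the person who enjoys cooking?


Person with hobby cooking is Grace, city Phoenix. Count = 1

1


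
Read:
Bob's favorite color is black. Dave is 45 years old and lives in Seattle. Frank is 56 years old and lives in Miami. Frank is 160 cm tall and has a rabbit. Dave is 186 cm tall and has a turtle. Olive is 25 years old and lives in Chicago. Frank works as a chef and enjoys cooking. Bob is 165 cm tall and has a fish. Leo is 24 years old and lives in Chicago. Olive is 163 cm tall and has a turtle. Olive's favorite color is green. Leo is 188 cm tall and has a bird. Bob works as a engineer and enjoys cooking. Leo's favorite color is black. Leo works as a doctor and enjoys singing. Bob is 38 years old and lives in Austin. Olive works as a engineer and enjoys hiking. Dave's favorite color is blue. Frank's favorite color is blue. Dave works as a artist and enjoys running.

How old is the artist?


The artist is Dave, age 45

45


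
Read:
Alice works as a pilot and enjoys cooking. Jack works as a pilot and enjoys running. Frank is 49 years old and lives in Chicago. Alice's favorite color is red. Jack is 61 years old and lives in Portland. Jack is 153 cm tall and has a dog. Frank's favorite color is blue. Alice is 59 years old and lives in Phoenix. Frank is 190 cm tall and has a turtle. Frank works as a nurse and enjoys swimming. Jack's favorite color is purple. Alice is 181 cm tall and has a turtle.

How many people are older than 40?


Filter: 3

3


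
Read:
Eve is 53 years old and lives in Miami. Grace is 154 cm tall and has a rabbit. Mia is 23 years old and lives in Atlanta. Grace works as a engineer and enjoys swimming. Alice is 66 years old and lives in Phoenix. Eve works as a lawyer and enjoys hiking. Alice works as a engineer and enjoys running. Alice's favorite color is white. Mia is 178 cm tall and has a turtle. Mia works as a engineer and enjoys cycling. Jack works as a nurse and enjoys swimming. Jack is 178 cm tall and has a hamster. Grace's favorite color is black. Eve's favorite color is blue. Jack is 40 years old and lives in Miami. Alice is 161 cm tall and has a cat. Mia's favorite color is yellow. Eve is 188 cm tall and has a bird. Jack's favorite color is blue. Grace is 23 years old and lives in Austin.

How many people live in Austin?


Count in Austin: 1

1


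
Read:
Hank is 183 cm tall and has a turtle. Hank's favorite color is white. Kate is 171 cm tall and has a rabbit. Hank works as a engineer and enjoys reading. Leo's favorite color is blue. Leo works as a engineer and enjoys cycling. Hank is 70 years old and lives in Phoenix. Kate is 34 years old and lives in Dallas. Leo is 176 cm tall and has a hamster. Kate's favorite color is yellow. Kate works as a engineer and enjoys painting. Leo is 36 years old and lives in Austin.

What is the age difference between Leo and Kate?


|36 - 34| = 2

2
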